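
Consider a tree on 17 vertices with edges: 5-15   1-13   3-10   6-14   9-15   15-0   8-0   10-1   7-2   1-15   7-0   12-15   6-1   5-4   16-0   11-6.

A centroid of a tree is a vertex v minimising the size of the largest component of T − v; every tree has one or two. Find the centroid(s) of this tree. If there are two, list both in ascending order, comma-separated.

Removing 15 splits the tree into components of sizes 7, 5, 2, 1, 1; the largest is 7 ≤ ⌊17/2⌋ = 8.
No neighbour of 15 does as well, so 15 is the unique centroid.

15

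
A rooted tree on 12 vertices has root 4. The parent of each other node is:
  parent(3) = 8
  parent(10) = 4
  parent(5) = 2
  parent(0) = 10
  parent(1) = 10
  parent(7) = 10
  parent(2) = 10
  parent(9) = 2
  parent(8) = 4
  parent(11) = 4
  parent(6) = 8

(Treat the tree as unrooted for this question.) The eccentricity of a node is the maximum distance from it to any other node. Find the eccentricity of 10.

3

Distances from 10 peak at 3, attained at 6 (3 also at distance 3).
10–4–8–6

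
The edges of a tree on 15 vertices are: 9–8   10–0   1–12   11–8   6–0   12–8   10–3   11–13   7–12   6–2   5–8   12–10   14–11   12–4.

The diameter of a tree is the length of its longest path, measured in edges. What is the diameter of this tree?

7

Starting from 13, a farthest node is 2 at distance 7.
One longest path: 13 - 11 - 8 - 12 - 10 - 0 - 6 - 2.
So the diameter is 7.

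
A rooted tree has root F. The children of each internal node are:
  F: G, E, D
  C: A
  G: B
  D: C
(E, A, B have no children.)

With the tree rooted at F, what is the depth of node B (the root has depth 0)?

2

Climbing from B to the root: B–G–F. That's 2 steps.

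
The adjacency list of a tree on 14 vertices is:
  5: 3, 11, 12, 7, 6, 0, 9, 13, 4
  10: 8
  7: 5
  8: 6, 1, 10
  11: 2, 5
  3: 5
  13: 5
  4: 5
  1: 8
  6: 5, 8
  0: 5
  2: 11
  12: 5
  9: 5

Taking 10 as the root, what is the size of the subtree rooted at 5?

5's subtree: {5, 11, 13, 3, 9, 0, 4, 7, 12, 2}, size 10.

10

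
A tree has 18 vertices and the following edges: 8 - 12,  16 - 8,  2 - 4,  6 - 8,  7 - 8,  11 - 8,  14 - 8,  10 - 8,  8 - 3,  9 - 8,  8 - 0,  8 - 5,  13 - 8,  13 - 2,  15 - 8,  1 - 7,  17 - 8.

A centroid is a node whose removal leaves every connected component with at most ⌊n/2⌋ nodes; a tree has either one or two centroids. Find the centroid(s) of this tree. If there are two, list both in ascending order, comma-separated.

8

If 8 is removed the pieces have sizes 3, 2, 1, 1, 1, 1, 1, 1, 1, 1, 1, 1, 1, 1, all ≤ ⌊18/2⌋ = 9.
Every other node leaves some component of size > 9, so the centroid is unique.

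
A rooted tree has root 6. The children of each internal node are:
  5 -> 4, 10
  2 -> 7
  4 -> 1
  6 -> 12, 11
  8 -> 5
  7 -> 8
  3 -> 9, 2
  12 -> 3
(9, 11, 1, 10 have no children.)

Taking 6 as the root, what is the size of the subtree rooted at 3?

The subtree rooted at 3 contains: 3, 2, 9, 7, 8, 5, 4, 10, 1 — 9 nodes.

9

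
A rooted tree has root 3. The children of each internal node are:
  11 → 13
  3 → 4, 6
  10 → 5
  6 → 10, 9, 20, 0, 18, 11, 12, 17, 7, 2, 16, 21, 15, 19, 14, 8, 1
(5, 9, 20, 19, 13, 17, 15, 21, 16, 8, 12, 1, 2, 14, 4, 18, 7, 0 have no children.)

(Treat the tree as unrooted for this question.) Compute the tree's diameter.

BFS from 13 reaches 4 last, at distance 4; BFS from 4 confirms no node is farther.
Path: 13 – 11 – 6 – 3 – 4.

4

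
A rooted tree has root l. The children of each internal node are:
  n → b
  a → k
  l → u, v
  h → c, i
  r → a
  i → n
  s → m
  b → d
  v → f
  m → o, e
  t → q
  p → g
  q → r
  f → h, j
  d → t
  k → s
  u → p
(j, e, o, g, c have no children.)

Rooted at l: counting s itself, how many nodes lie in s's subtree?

s's subtree: {s, m, o, e}, size 4.

4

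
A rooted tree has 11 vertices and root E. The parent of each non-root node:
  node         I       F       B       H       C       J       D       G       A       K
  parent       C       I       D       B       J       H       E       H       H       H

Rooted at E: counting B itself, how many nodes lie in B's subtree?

B's subtree: {B, H, J, G, K, A, C, I, F}, size 9.

9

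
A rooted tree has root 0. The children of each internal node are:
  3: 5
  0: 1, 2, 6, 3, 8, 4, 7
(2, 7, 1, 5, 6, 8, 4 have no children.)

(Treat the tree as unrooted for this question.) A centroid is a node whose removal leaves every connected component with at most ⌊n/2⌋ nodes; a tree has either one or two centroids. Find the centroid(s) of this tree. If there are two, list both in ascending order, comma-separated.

If 0 is removed the pieces have sizes 2, 1, 1, 1, 1, 1, 1, all ≤ ⌊9/2⌋ = 4.
Every other node leaves some component of size > 4, so the centroid is unique.

0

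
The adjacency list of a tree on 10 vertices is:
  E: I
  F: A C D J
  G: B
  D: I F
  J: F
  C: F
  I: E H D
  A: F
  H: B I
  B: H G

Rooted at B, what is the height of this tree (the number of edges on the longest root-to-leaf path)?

A sits deepest: B–H–I–D–F–A — 5 edges from the root.

5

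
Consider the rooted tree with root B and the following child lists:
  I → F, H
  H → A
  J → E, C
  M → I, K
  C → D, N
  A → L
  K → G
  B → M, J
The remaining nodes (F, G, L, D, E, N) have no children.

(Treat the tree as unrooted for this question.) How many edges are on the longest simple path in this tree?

8

BFS from L reaches N last, at distance 8; BFS from N confirms no node is farther.
Path: L–A–H–I–M–B–J–C–N.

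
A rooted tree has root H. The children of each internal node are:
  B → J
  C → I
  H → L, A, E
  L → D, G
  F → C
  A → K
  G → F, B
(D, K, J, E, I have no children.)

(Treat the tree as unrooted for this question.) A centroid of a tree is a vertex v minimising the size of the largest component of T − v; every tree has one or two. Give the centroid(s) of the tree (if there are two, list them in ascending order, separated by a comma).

G, L

If L is removed the pieces have sizes 6, 4, 1, all ≤ ⌊12/2⌋ = 6.
Its neighbour G also leaves a largest component of size 6, so both are centroids.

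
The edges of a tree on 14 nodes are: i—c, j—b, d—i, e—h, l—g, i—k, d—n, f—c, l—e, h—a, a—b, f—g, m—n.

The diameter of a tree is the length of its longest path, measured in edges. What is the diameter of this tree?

Starting from j, a farthest node is m at distance 12.
One longest path: j-b-a-h-e-l-g-f-c-i-d-n-m.
So the diameter is 12.

12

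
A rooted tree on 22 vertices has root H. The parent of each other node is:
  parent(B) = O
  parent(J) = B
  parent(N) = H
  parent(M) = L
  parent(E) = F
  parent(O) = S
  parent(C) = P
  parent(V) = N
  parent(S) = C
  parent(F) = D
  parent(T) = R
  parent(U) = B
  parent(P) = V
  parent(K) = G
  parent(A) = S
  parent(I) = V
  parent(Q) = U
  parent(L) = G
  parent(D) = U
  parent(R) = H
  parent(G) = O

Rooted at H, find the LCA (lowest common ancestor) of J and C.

C

Path J→root: J B O S C P V N H; path C→root: C P V N H.
First common node: C.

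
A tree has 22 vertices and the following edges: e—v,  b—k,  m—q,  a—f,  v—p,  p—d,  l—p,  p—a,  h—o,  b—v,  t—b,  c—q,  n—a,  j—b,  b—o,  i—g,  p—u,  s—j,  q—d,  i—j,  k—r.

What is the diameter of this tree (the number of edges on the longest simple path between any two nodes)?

8

A longest path is g-i-j-b-v-p-d-q-m, with 8 edges.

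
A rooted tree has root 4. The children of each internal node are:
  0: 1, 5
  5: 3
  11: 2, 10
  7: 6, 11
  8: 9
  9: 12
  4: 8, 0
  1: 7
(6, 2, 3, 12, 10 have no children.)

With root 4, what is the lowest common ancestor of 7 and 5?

7's ancestor chain is 7, 1, 0, 4 and 5's is 5, 0, 4; they first meet at 0.

0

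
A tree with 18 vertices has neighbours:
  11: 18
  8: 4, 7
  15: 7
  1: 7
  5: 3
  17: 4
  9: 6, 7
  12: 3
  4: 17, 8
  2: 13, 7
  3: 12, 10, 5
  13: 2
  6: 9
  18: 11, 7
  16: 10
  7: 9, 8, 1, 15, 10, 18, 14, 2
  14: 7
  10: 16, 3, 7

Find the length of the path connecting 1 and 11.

The path is 1 - 7 - 18 - 11, which has 3 edges.

3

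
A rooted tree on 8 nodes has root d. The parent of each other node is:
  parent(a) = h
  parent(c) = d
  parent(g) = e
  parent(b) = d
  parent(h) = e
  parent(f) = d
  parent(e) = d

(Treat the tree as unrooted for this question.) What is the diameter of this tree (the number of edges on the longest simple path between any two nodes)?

4

Starting from f, a farthest node is a at distance 4.
One longest path: f - d - e - h - a.
So the diameter is 4.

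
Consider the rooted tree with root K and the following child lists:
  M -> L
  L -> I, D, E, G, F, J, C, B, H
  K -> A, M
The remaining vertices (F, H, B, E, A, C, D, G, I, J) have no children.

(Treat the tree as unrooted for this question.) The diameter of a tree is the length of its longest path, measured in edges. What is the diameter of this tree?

4

A longest path is A – K – M – L – D, with 4 edges.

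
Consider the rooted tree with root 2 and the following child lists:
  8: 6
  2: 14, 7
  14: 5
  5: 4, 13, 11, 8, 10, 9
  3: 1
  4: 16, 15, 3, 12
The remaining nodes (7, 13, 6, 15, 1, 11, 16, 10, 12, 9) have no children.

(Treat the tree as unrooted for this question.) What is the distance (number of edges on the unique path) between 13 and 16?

3

The path is 13–5–4–16, which has 3 edges.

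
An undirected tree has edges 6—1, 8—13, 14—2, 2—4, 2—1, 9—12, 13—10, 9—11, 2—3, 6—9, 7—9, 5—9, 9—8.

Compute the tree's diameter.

A longest path is 10 - 13 - 8 - 9 - 6 - 1 - 2 - 4, with 7 edges.

7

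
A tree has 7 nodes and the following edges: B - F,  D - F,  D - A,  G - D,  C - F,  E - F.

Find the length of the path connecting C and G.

3

C - F - D - G: 3 edges.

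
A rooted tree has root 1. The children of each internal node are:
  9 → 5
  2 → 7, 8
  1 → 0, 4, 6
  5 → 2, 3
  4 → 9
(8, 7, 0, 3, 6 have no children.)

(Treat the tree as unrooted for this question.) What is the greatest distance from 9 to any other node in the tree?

3

A farthest node from 9 is 8 (7, 6, 0 also at distance 3).
The path 9 – 5 – 2 – 8 has 3 edges.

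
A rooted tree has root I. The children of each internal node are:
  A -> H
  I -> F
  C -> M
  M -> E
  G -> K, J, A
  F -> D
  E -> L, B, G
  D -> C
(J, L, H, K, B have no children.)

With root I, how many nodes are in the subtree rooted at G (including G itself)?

5

Descendants of G (including itself): G, J, K, A, H. That's 5.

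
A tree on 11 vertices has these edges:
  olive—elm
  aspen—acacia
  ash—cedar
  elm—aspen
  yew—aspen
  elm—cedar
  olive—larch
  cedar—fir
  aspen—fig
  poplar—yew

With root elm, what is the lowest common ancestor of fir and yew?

Path fir→root: fir cedar elm; path yew→root: yew aspen elm.
First common node: elm.

elm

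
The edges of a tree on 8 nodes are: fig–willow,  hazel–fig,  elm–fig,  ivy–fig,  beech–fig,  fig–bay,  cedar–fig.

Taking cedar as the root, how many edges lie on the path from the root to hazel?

2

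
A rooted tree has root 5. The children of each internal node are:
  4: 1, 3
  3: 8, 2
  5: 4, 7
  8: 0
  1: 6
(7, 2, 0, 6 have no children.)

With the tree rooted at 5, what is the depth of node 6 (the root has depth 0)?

3

5 – 4 – 1 – 6 — 3 edges.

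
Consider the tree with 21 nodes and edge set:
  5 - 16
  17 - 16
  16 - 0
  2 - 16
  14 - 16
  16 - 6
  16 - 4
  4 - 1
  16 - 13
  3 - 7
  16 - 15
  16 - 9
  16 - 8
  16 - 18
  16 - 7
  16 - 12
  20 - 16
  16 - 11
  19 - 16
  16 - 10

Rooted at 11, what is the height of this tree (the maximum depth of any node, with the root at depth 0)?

A deepest node is 3, reached by 11-16-7-3.
That path has 3 edges, so the height is 3.

3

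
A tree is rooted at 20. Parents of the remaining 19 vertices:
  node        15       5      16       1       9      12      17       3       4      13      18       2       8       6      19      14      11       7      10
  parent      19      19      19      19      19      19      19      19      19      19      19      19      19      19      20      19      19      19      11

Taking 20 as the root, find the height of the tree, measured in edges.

3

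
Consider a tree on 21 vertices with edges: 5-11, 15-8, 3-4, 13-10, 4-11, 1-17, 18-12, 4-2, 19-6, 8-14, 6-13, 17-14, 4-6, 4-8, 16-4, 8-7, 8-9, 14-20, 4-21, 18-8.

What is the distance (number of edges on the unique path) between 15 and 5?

4

Walking from 15: 15 - 8 - 4 - 11 - 5. Length 4.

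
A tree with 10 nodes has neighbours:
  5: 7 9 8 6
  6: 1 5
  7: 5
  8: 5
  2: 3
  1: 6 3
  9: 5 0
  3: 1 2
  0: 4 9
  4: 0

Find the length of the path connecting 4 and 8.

The path is 4 – 0 – 9 – 5 – 8, which has 4 edges.

4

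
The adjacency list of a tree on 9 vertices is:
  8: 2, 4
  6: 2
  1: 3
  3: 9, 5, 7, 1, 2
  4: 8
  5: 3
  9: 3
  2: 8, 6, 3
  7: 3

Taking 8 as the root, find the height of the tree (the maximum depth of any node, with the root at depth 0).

3

The longest root-to-leaf path is 8-2-3-7 (3 edges).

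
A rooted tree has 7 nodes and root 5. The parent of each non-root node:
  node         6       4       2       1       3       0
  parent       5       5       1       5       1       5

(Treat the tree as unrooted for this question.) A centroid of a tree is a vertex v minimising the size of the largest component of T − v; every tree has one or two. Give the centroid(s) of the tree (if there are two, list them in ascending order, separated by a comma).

5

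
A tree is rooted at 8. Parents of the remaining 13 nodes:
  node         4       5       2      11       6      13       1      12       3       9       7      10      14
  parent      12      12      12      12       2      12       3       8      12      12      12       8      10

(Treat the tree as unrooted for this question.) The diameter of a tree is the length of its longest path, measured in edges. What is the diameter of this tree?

5

A longest path is 14 – 10 – 8 – 12 – 3 – 1, with 5 edges.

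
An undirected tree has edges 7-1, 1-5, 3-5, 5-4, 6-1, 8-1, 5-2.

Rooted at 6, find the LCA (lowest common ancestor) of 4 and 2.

4's ancestor chain is 4, 5, 1, 6 and 2's is 2, 5, 1, 6; they first meet at 5.

5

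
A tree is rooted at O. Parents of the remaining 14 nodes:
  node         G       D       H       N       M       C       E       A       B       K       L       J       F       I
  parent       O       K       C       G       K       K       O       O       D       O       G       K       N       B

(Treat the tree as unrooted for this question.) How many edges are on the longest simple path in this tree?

7

Starting from F, a farthest node is I at distance 7.
One longest path: F–N–G–O–K–D–B–I.
So the diameter is 7.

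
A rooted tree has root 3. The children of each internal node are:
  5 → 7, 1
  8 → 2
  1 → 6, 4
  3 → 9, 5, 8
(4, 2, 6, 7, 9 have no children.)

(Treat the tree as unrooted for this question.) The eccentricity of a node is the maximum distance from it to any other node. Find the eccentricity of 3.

3

Distances from 3 peak at 3, attained at 6 (4 also at distance 3).
3-5-1-6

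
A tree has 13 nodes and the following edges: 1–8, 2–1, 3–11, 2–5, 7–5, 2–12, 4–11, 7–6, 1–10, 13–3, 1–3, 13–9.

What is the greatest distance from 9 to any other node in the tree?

The node farthest from 9 is 6, via 9 – 13 – 3 – 1 – 2 – 5 – 7 – 6 — 7 edges.

7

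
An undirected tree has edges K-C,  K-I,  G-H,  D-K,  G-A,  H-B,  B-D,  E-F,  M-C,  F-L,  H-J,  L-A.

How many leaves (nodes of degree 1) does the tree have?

The leaves are E, I, J, M.
That is 4 leaves.

4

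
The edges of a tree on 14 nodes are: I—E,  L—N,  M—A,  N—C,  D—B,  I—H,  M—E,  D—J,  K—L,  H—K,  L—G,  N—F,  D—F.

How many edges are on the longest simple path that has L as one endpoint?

A farthest node from L is A.
The path L-K-H-I-E-M-A has 6 edges.

6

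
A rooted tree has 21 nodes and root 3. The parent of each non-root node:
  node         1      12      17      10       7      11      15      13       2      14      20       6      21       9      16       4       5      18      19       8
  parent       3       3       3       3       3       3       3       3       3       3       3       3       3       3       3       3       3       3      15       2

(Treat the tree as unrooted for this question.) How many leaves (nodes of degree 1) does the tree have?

Degree-1 nodes: 1, 4, 5, 6, 7, 8, 9, 10, 11, 12, 13, 14, 16, 17, 18, 19, 20, 21 — 18 of them.

18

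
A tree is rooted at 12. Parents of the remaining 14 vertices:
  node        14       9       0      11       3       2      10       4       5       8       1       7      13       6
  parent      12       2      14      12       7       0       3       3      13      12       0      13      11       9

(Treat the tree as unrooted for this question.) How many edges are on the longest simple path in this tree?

10

A longest path is 6–9–2–0–14–12–11–13–7–3–10, with 10 edges.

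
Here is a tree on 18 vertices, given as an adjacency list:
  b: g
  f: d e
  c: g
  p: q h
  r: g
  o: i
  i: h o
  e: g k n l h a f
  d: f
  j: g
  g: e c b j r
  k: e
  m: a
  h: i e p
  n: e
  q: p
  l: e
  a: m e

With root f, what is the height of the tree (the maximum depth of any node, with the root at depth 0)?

4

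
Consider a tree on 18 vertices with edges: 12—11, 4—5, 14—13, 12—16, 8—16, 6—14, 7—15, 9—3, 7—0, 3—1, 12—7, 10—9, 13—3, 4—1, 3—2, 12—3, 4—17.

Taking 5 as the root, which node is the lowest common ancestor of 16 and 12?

Path 16→root: 16 12 3 1 4 5; path 12→root: 12 3 1 4 5.
First common node: 12.

12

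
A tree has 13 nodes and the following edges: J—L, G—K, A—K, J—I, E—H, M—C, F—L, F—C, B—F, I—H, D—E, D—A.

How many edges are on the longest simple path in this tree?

11

Starting from M, a farthest node is G at distance 11.
One longest path: M - C - F - L - J - I - H - E - D - A - K - G.
So the diameter is 11.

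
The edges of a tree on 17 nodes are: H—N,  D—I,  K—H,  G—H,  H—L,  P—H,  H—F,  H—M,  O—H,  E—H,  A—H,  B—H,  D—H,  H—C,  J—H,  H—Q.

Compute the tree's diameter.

3

BFS from I reaches L last, at distance 3; BFS from L confirms no node is farther.
Path: I–D–H–L.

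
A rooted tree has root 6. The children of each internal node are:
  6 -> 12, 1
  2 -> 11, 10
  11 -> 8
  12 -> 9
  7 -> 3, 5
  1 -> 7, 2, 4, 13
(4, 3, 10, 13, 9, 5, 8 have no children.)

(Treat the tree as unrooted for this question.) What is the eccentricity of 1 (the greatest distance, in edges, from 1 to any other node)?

3

Distances from 1 peak at 3, attained at 8 (9 also at distance 3).
1 – 2 – 11 – 8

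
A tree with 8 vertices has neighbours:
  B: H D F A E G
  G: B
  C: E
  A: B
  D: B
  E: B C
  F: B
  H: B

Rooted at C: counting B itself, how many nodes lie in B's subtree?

6

Descendants of B (including itself): B, D, G, F, H, A. That's 6.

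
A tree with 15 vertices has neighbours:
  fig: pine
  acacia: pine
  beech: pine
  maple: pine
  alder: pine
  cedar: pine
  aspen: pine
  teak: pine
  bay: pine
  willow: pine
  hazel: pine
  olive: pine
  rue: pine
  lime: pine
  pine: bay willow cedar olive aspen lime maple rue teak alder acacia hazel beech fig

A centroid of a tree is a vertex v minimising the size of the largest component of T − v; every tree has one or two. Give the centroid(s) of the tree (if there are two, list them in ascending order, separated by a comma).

pine

Removing pine splits the tree into components of sizes 1, 1, 1, 1, 1, 1, 1, 1, 1, 1, 1, 1, 1, 1; the largest is 1 ≤ ⌊15/2⌋ = 7.
Every other node leaves some component of size > 7, so the centroid is unique.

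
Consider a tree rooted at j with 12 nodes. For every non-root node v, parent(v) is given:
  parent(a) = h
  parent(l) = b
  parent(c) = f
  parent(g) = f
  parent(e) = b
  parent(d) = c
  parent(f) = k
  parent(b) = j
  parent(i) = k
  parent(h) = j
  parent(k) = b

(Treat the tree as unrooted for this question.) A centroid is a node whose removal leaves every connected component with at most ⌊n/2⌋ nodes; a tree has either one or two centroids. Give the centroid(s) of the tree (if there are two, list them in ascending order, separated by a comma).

b, k

Delete k: the remaining components have sizes 6, 4, 1. Max 6 ≤ 6, so k is a centroid.
Its neighbour b also leaves a largest component of size 6, so both are centroids.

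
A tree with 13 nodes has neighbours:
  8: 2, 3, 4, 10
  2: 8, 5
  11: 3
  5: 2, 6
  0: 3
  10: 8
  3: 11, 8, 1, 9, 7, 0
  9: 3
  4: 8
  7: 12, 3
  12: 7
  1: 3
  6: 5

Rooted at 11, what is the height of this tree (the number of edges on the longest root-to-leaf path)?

5

6 sits deepest: 11 → 3 → 8 → 2 → 5 → 6 — 5 edges from the root.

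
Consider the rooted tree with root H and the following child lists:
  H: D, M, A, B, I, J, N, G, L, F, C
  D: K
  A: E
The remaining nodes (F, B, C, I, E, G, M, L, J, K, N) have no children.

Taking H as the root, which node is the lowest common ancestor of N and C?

Path N→root: N H; path C→root: C H.
First common node: H.

H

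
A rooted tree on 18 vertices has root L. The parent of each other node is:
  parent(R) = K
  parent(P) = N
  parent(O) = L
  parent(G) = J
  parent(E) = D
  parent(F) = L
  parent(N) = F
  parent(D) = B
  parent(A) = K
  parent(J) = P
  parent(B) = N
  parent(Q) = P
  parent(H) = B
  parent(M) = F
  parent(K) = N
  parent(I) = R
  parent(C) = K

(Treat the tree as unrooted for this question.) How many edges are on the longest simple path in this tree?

6

BFS from E reaches I last, at distance 6; BFS from I confirms no node is farther.
Path: E–D–B–N–K–R–I.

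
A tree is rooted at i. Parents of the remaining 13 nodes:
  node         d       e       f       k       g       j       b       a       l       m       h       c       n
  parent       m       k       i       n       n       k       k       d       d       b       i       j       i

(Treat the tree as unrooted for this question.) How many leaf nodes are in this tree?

7

The leaves are a, c, e, f, g, h, l.
That is 7 leaves.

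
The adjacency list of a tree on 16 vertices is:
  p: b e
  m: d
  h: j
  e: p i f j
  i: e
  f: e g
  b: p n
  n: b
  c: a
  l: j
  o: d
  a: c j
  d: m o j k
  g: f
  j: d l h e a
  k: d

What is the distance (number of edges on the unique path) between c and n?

The path is c – a – j – e – p – b – n, which has 6 edges.

6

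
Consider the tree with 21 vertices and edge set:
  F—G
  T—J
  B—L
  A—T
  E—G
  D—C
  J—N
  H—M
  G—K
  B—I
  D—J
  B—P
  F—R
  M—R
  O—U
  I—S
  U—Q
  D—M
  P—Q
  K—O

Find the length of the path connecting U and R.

5

U–O–K–G–F–R: 5 edges.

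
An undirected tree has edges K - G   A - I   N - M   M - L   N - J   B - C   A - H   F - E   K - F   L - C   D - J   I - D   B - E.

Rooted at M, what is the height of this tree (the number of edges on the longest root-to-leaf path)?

7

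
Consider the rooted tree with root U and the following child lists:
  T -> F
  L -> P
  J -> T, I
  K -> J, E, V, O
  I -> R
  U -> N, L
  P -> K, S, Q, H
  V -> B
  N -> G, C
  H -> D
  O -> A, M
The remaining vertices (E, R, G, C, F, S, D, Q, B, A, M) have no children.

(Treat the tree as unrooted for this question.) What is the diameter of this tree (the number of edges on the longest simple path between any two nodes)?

BFS from R reaches G last, at distance 8; BFS from G confirms no node is farther.
Path: R - I - J - K - P - L - U - N - G.

8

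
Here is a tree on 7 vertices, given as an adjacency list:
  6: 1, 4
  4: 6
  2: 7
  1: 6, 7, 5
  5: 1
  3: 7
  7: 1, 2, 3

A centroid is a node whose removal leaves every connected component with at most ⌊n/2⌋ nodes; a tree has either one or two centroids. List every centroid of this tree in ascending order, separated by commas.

If 1 is removed the pieces have sizes 3, 2, 1, all ≤ ⌊7/2⌋ = 3.
Every other node leaves some component of size > 3, so the centroid is unique.

1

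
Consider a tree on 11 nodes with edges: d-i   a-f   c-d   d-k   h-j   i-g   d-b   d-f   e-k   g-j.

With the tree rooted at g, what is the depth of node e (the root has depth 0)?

4

Path from g to e: g – i – d – k – e, which has 4 edges.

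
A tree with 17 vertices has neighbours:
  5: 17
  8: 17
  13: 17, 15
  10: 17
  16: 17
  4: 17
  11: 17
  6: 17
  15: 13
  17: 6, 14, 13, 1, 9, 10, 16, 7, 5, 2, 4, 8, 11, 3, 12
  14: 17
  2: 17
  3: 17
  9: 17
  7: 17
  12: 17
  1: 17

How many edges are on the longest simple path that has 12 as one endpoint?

A farthest node from 12 is 15.
The path 12 – 17 – 13 – 15 has 3 edges.

3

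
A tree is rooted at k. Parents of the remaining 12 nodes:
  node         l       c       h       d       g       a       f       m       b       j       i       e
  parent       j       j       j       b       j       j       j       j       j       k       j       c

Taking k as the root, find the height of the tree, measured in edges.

3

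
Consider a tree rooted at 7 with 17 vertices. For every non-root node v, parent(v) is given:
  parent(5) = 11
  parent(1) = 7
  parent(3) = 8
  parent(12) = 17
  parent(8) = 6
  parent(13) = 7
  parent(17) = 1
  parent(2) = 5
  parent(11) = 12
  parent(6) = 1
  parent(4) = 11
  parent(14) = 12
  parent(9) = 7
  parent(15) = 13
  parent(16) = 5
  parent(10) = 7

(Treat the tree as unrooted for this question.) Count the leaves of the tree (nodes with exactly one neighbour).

8

Exactly 8 nodes have a single neighbour: 2, 3, 4, 9, 10, 14, 15, 16.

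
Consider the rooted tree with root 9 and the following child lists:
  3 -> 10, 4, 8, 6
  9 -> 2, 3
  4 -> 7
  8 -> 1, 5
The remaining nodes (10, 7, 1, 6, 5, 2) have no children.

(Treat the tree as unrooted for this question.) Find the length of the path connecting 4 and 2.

The path is 4 – 3 – 9 – 2, which has 3 edges.

3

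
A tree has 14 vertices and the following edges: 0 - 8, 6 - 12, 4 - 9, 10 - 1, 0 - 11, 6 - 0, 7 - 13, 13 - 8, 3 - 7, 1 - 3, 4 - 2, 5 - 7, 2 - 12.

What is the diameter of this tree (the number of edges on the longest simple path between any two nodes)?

11

Starting from 10, a farthest node is 9 at distance 11.
One longest path: 10 – 1 – 3 – 7 – 13 – 8 – 0 – 6 – 12 – 2 – 4 – 9.
So the diameter is 11.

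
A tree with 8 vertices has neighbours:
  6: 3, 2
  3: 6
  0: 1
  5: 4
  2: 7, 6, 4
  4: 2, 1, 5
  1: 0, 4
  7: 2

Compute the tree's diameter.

BFS from 3 reaches 0 last, at distance 5; BFS from 0 confirms no node is farther.
Path: 3 – 6 – 2 – 4 – 1 – 0.

5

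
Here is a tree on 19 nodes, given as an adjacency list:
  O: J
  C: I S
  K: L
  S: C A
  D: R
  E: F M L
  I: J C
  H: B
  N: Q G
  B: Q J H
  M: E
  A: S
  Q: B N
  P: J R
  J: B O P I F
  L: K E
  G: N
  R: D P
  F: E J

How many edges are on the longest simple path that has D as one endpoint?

The node farthest from D is A (K, G also at distance 7), via D – R – P – J – I – C – S – A — 7 edges.

7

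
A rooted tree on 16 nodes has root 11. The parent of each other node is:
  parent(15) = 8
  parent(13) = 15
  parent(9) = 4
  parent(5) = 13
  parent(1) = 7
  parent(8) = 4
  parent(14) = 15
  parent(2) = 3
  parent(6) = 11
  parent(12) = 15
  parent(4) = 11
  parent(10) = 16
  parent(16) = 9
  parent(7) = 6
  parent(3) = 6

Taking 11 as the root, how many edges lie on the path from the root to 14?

Path from 11 to 14: 11–4–8–15–14, which has 4 edges.

4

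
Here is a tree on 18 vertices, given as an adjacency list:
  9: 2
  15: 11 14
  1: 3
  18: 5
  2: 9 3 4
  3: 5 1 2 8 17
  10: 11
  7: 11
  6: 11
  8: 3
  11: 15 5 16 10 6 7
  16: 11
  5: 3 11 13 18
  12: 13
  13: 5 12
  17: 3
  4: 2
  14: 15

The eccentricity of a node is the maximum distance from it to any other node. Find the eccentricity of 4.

6

The node farthest from 4 is 14, via 4 – 2 – 3 – 5 – 11 – 15 – 14 — 6 edges.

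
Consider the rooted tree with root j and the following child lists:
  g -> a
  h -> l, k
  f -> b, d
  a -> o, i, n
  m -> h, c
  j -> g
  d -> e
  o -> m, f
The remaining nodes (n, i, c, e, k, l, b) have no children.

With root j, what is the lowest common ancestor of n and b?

a

Ancestors of n (toward the root): n, a, g, j.
Ancestors of b: b, f, o, a, g, j.
The deepest node appearing in both lists is a.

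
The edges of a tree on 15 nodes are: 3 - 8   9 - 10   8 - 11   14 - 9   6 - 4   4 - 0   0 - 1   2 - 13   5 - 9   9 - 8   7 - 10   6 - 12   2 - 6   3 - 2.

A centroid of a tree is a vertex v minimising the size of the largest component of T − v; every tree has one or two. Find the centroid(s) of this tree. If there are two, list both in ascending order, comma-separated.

If 3 is removed the pieces have sizes 7, 7, all ≤ ⌊15/2⌋ = 7.
Every other node leaves some component of size > 7, so the centroid is unique.

3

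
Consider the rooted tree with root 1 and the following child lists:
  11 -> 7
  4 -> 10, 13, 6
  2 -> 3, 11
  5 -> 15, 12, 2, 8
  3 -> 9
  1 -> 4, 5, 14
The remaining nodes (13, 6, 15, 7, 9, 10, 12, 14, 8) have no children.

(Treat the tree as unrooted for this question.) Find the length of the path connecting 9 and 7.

9 – 3 – 2 – 11 – 7: 4 edges.

4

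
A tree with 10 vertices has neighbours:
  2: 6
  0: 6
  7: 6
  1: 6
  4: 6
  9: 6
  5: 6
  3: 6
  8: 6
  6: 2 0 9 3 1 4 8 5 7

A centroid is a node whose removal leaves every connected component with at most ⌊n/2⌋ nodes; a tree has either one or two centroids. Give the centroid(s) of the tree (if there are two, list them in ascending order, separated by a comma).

Delete 6: the remaining components have sizes 1, 1, 1, 1, 1, 1, 1, 1, 1. Max 1 ≤ 5, so 6 is a centroid.
No neighbour of 6 does as well, so 6 is the unique centroid.

6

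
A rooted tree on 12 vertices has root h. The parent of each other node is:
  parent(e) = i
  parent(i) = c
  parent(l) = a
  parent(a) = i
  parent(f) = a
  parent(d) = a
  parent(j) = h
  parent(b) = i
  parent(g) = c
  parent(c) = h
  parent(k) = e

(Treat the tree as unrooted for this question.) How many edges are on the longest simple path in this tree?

5

BFS from j reaches k last, at distance 5; BFS from k confirms no node is farther.
Path: j – h – c – i – e – k.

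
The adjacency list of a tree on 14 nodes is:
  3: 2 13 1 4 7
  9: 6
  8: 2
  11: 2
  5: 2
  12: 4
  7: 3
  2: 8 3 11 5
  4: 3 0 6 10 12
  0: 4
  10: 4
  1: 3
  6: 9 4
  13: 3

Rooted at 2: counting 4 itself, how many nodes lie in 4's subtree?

6

4's subtree: {4, 10, 6, 0, 12, 9}, size 6.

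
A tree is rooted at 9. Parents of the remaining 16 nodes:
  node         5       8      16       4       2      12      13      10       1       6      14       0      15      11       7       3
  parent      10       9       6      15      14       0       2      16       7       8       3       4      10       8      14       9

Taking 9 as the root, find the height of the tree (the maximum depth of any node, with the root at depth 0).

8

The longest root-to-leaf path is 9 → 8 → 6 → 16 → 10 → 15 → 4 → 0 → 12 (8 edges).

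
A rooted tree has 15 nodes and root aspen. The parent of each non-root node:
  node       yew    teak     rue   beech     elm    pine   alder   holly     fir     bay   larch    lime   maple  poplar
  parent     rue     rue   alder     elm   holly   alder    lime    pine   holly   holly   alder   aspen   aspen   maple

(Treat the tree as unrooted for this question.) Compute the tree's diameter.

A longest path is beech – elm – holly – pine – alder – lime – aspen – maple – poplar, with 8 edges.

8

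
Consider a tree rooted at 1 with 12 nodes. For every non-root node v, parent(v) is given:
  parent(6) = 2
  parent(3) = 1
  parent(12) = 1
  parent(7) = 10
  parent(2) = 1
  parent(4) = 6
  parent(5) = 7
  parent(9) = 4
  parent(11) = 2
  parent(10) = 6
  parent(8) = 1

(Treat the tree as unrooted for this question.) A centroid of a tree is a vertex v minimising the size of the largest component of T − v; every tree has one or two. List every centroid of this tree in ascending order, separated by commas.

2, 6

Delete 6: the remaining components have sizes 6, 3, 2. Max 6 ≤ 6, so 6 is a centroid.
2 is adjacent to 6 and is also a centroid (the largest component after removing it is likewise 6).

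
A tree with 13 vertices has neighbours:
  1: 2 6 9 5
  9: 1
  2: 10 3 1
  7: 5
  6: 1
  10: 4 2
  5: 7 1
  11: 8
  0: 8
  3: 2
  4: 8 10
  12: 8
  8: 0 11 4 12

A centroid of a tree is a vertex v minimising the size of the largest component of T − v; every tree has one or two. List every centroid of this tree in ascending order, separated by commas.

If 2 is removed the pieces have sizes 6, 5, 1, all ≤ ⌊13/2⌋ = 6.
Every other node leaves some component of size > 6, so the centroid is unique.

2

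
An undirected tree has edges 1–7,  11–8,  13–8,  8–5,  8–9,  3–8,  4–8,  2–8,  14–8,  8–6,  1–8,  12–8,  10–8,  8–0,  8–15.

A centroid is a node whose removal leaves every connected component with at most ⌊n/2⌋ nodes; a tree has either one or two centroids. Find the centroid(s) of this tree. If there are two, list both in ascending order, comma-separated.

Delete 8: the remaining components have sizes 2, 1, 1, 1, 1, 1, 1, 1, 1, 1, 1, 1, 1, 1. Max 2 ≤ 8, so 8 is a centroid.
Every other node leaves some component of size > 8, so the centroid is unique.

8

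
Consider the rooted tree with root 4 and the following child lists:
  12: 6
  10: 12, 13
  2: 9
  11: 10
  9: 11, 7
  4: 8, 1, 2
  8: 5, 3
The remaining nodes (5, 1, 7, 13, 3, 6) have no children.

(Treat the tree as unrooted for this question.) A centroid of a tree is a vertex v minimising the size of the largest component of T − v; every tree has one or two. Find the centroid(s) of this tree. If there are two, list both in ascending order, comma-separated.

Delete 9: the remaining components have sizes 6, 5, 1. Max 6 ≤ 6, so 9 is a centroid.
No neighbour of 9 does as well, so 9 is the unique centroid.

9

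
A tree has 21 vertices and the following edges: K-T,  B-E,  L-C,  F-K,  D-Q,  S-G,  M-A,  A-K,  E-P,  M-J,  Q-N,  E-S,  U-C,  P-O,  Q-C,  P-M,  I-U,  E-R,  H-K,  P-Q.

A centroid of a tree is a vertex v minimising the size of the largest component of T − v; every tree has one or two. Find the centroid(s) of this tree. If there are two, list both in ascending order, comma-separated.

P

Removing P splits the tree into components of sizes 7, 7, 5, 1; the largest is 7 ≤ ⌊21/2⌋ = 10.
Every other node leaves some component of size > 10, so the centroid is unique.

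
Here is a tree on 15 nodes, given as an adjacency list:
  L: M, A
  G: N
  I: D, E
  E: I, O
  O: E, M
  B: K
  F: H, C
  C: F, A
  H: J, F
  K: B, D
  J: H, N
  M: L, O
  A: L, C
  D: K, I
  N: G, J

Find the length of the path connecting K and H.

10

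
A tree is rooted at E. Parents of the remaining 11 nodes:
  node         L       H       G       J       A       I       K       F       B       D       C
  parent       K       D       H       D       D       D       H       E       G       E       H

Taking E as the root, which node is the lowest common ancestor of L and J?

D

Path L→root: L K H D E; path J→root: J D E.
First common node: D.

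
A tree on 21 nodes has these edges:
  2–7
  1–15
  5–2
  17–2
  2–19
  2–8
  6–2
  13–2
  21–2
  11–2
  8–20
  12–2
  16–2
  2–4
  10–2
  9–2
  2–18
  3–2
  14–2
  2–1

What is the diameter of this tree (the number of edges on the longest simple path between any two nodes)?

A longest path is 15–1–2–8–20, with 4 edges.

4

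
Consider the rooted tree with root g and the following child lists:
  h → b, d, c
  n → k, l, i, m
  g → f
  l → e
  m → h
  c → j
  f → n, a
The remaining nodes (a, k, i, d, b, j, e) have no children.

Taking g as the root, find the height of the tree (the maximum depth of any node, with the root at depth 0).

6

j sits deepest: g-f-n-m-h-c-j — 6 edges from the root.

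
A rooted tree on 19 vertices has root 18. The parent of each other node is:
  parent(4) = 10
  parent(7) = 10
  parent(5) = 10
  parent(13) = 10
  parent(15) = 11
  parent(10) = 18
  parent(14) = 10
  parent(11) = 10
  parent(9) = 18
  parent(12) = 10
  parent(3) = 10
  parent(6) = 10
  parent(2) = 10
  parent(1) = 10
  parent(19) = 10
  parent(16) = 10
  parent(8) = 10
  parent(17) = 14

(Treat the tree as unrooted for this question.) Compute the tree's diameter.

4

A longest path is 15–11–10–18–9, with 4 edges.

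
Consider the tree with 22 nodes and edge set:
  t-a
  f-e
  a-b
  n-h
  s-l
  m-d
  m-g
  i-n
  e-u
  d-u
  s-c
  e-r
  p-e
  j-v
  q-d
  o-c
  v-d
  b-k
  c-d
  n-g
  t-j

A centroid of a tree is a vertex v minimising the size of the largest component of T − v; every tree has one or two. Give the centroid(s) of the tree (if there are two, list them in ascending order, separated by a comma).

Delete d: the remaining components have sizes 6, 5, 5, 4, 1. Max 6 ≤ 11, so d is a centroid.
No neighbour of d does as well, so d is the unique centroid.

d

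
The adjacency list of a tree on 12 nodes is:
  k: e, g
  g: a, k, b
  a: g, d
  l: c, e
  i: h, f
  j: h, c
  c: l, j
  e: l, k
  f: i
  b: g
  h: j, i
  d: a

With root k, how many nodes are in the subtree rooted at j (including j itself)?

4

j's subtree: {j, h, i, f}, size 4.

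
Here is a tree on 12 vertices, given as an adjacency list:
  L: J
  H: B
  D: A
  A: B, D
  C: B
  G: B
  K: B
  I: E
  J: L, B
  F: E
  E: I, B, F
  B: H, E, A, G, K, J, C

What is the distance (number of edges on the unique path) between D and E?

3

D - A - B - E: 3 edges.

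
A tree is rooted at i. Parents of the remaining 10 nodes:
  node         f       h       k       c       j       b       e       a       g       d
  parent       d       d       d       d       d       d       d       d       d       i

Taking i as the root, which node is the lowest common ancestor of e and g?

Ancestors of e (toward the root): e, d, i.
Ancestors of g: g, d, i.
The deepest node appearing in both lists is d.

d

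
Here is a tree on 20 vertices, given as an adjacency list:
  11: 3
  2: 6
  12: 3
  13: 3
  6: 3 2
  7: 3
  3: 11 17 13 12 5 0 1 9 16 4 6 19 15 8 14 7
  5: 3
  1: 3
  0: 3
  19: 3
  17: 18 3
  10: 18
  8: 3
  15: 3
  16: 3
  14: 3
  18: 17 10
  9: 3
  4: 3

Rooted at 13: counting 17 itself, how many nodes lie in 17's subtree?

Descendants of 17 (including itself): 17, 18, 10. That's 3.

3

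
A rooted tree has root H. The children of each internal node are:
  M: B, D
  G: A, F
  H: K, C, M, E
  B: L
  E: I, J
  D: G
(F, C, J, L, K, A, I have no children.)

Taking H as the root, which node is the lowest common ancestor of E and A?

H

Path E→root: E H; path A→root: A G D M H.
First common node: H.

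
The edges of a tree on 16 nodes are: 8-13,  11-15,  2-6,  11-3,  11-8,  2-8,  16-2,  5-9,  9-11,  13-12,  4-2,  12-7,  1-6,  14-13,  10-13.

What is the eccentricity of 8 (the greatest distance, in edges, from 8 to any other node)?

3

The node farthest from 8 is 7 (1, 5 also at distance 3), via 8-13-12-7 — 3 edges.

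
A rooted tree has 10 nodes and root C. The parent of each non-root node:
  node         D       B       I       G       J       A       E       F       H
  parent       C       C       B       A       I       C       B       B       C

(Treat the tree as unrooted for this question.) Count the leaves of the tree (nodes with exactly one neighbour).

Exactly 6 nodes have a single neighbour: D, E, F, G, H, J.

6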